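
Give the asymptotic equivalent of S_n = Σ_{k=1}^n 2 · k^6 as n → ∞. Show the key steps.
S_n ~ 2 · n^7 / 7

By integral comparison (Euler-Maclaurin), Σ_{k=1}^n 2 · k^6 = 2 · ∫_0^n x^6 dx + O(n^6) = 2 · n^7/7 + O(n^6). (Equivalently, Faulhaber's formula gives the same leading term.)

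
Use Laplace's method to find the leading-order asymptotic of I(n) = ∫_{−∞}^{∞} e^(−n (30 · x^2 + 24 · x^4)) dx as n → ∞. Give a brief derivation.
I(n) ~ sqrt(π/(30n))

φ(x) = 30 · x^2 + 24 · x^4 has its unique global minimum at x* = 0 (since φ'(x) = 60x + 96x^3 = 0 only at x = 0 for real x with both coefficients positive, and φ → ∞ as |x| → ∞). At x* = 0, φ(0) = 0 and φ''(0) = 60. Laplace's method then gives
  I(n) ~ sqrt(2π / (n · φ''(0))) · e^(−n φ(0)) = sqrt(2π / (60n)) = sqrt(π/(30n)).
The 24 · x^4 term contributes only at subleading order (an O(1/n) relative correction).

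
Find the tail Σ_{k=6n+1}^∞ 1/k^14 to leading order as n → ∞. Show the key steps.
Σ_{k>6n} 1/k^14 ~ 1/(13 · (6n)^13)

Compare to the integral: ∫_{6n}^∞ x^(−14) dx = [−x^(−13)/13]_{6n}^∞ = 1/((14−1)·(6n)^13). Euler-Maclaurin then gives
  Σ_{k>6n} 1/k^14 = ∫_{6n}^∞ dx/x^14 − 1/(2·(6n)^14) + O(1/(6n)^15).
(Equivalently this is ζ(14) − Σ_{k≤6n} 1/k^14.)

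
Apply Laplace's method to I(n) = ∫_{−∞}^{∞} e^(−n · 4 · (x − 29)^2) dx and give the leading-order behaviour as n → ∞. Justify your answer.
I(n) = sqrt(π/(4n))

Here φ(x) = 4 · (x − 29)^2 has its unique minimum at x* = 29 with φ(x*) = 0 and φ''(x*) = 8. Laplace's method gives
  I(n) ~ e^(−n φ(x*)) · sqrt(2π / (n · φ''(x*))) = sqrt(2π / (8n)) = sqrt(π/(4n)).
This is exact: substituting u = (x − 29)·sqrt(4n) gives I(n) = (1/sqrt(4n)) ∫_{−∞}^{∞} e^(−u^2) du = sqrt(π/(4n)).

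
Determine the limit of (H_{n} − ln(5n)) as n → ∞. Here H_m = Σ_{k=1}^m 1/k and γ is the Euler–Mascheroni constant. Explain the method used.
lim = −ln 5 + γ

By Euler-Maclaurin, H_m = ln m + γ + O(1/m). So
  H_{n} − ln(5n) = ln(n) + γ − ln(5n) + O(1/n)
                       = ln(1/5) + γ + O(1/n).
Hence the limit is ln(1/5) + γ.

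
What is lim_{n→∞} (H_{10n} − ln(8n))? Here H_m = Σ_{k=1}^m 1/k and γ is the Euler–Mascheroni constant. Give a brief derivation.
lim = ln(5/4) + γ

By Euler-Maclaurin, H_m = ln m + γ + O(1/m). So
  H_{10n} − ln(8n) = ln(10n) + γ − ln(8n) + O(1/n)
                       = ln(10/8) + γ + O(1/n).
Hence the limit is ln(10/8) + γ (= ln(5/4)).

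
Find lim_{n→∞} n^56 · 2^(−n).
lim = 0

Exponentials with base > 1 dominate every fixed polynomial: for any fixed c, n^c / 2^n → 0 as n → ∞ (e.g. by the ratio test, or by writing 2^n = e^(n ln 2) and noting e^(n ln 2) / n^c → ∞). Hence n^56 · 2^(−n) = n^56 / 2^n → 0.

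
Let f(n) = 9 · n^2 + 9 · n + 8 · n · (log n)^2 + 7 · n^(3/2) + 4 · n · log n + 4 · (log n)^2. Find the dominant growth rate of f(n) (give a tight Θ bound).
f(n) ∈ Θ(n^2)

Compare the terms by growth order. For large n, n^a · (log n)^b dominates n^a' · (log n)^b' iff a > a', or (a = a' and b > b'). Ranking the 6 terms shows the dominant one is 9 · n^2. Hence f(n) ∈ Θ(n^2).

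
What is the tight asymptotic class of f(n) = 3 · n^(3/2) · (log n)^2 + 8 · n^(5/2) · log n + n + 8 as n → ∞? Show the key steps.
f(n) ∈ Θ(n^(5/2) · log n)

Compare the terms by growth order. For large n, n^a · (log n)^b dominates n^a' · (log n)^b' iff a > a', or (a = a' and b > b'). Ranking the 4 terms shows the dominant one is 8 · n^(5/2) · log n. Hence f(n) ∈ Θ(n^(5/2) · log n).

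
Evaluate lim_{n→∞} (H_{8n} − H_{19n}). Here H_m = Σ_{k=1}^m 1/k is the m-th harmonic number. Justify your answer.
lim = ln(8/19)

Euler-Maclaurin gives H_m = ln m + γ + 1/(2m) + O(1/m^2). The γ and O(1/m) terms cancel in the difference:
  H_{8n} − H_{19n} = ln(8n) − ln(19n) + O(1/n) = ln(8/19) + O(1/n).
Hence the limit is ln(8/19).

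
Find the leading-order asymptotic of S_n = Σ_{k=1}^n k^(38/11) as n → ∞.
S_n ~ (11/49) · n^(49/11)

Integral comparison: Σ_{k=1}^n k^(38/11) = ∫_0^n x^(38/11) dx + O(n^(38/11)). The integral is n^(1 + 38/11) / (1 + 38/11) = n^((38+11)/11) / ((38+11)/11) = (11/49) · n^(49/11).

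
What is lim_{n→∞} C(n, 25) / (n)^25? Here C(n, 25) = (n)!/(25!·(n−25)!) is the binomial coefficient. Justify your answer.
lim = 1/25! = 1/15511210043330985984000000

With N = n → ∞: C(N, 25) / N^25 = [N(N−1)…(N−24)] / (25! · N^25) = (1/25!) · 1 · (1 − 1/n) · … · (1 − 24/n). Each factor → 1 as N → ∞, so the limit is 1/25! = 1/15511210043330985984000000.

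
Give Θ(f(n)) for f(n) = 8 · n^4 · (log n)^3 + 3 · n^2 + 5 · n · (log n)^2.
f(n) ∈ Θ(n^4 · (log n)^3)

Compare the terms by growth order. For large n, n^a · (log n)^b dominates n^a' · (log n)^b' iff a > a', or (a = a' and b > b'). Ranking the 3 terms shows the dominant one is 8 · n^4 · (log n)^3. Hence f(n) ∈ Θ(n^4 · (log n)^3).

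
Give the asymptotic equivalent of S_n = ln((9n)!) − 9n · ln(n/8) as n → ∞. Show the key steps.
S_n ~ 9n · (ln 72 − 1) + O(ln n)

Stirling: ln((9n)!) = 9n ln(9n) − 9n + O(ln n).
  S_n = 9n ln(9n) − 9n − 9n ln(n/8) + O(ln n)
      = 9n ln(9n) − 9n ln n + 9n ln 8 − 9n + O(ln n)
      = 9n ln 9 + 9n ln 8 − 9n + O(ln n)
      = 9n (ln 72 − 1) + O(ln n).
Numerically ln(72) − 1 ≈ 3.2767.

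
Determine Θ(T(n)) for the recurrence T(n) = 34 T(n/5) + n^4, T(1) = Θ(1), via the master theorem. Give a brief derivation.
T(n) = Θ(n^4)

log_5 34 ≈ 2.191. f(n) = n^4 dominates n^(log_5 34) since 4 > 2.191, and the regularity condition a·f(n/b) = 34·(n/5)^4 = (34/625)·n^4 ≤ c·f(n) holds with c = 34/625 ≈ 0.0544 < 1. So this is Case 3: T(n) = Θ(f(n)) = Θ(n^4).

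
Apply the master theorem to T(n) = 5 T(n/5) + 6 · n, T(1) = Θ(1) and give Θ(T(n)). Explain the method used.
T(n) = Θ(n log n)

log_5 5 = 1, and f(n) = 6 · n = Θ(n^(log_5 5)). This is Case 2 of the master theorem: T(n) = Θ(f(n) · log n) = Θ(n log n).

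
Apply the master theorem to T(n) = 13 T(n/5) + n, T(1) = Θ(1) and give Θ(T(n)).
T(n) = Θ(n^(log_5 13))

Master theorem: compare f(n) = n to n^(log_5 13) where log_5 13 ≈ 1.594. Since 1 < log_5 13, we have f(n) = O(n^(log_5 13 − ε)) for some ε > 0 — Case 1. Hence T(n) = Θ(n^(log_5 13)).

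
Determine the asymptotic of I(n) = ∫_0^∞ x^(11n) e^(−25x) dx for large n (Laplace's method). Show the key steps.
I(n) ~ (sqrt(2π·11n) / 25) · (11n/(25e))^(11n)

Write the integrand as exp(11n ln x − 25x) and set f(x) = 11n ln x − 25x. Then f'(x) = 11n/x − 25 = 0 at x* = 11n/25, and f''(x*) = −11n/x*^2 = −25^2/(11n). Laplace's method (interior maximum) gives
  I(n) ~ e^(f(x*)) · sqrt(2π / |f''(x*)|)
        = exp(11n ln(11n/25) − 11n) · sqrt(2π · 11n / 25^2)
        = (11n/25)^(11n) e^(−11n) · sqrt(2π·11n) / 25
        = (sqrt(2π·11n) / 25) · (11n/(25e))^(11n).
This matches Γ(11n+1)/25^(11n+1) with Stirling applied to Γ.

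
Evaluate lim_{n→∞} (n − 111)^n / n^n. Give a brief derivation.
lim = e^(−111)

Rewrite as (1 − 111/n)^(n). By the standard limit (1 + x/n)^n → e^x, we have (1 − 111/n)^n → e^(−111), and raising to the 1st power gives e^(−111).
More precisely, ln[(1 − 111/n)^(n)] = n · ln(1 − 111/n) = n · (-111/n + O(1/n^2)) = -111 + O(1/n) → -111.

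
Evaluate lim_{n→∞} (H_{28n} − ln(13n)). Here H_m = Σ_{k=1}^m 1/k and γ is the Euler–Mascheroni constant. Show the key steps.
lim = ln(28/13) + γ

By Euler-Maclaurin, H_m = ln m + γ + O(1/m). So
  H_{28n} − ln(13n) = ln(28n) + γ − ln(13n) + O(1/n)
                       = ln(28/13) + γ + O(1/n).
Hence the limit is ln(28/13) + γ.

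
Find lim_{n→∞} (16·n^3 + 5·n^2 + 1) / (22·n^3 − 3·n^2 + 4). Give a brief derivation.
lim = 16/22 = 8/11

For large n the leading n^3 terms dominate both numerator and denominator. Dividing top and bottom by n^3, every other term tends to 0, leaving 16/22 = 8/11.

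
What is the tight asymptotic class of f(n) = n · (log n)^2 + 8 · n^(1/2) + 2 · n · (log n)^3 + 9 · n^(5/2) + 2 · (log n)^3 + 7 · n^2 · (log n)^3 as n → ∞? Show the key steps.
f(n) ∈ Θ(n^(5/2))

Compare the terms by growth order. For large n, n^a · (log n)^b dominates n^a' · (log n)^b' iff a > a', or (a = a' and b > b'). Ranking the 6 terms shows the dominant one is 9 · n^(5/2). Hence f(n) ∈ Θ(n^(5/2)).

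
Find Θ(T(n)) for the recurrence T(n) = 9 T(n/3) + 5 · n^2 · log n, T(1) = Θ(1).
T(n) = Θ(n^2 · (log n)^2)

Here log_3 9 = 2 and f(n) = 5 · n^2 · log n = Θ(n^(log_3 9) · (log n)^1). This is the extended Case 2 of the master theorem (f matches the critical exponent up to log factors), giving T(n) = Θ(n^(log_3 9) · (log n)^(1+1)) = Θ(n^2 · (log n)^2).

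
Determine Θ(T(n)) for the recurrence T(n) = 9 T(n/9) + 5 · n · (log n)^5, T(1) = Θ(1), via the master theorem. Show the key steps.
T(n) = Θ(n · (log n)^6)

Here log_9 9 = 1 and f(n) = 5 · n · (log n)^5 = Θ(n^(log_9 9) · (log n)^5). This is the extended Case 2 of the master theorem (f matches the critical exponent up to log factors), giving T(n) = Θ(n^(log_9 9) · (log n)^(5+1)) = Θ(n · (log n)^6).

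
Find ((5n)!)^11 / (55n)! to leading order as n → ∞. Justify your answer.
((5n)!)^11/(55n)! ~ ((2π·5n)^(10/2) / sqrt(11)) · 11^(−11·5n)  →  0

Write N = 5n. Stirling: N! ~ sqrt(2π N)(N/e)^N and (11N)! ~ sqrt(2π·11N)·(11N/e)^(11N).
  (N!)^11/(11N)! ~ (2π N)^(11/2) (N/e)^(11N) / [sqrt(2π·11N) (11N/e)^(11N)]
     = (2π N)^(11/2) / sqrt(2π·11N) · (N/(11N))^(11N)
     = (2π N)^((11−1)/2) / sqrt(11) · 11^(−11N).
Since 11^11 > 1, the factor 11^(−11N) decays exponentially, so the ratio → 0. Substituting N = 5n gives the stated form.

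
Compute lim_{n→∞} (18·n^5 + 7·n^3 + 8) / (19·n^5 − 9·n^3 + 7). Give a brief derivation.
lim = 18/19

For large n the leading n^5 terms dominate both numerator and denominator. Dividing top and bottom by n^5, every other term tends to 0, leaving 18/19.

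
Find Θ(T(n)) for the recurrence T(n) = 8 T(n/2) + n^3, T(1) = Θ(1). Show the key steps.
T(n) = Θ(n^3 log n)

log_2 8 = 3, and f(n) = n^3 = Θ(n^(log_2 8)). This is Case 2 of the master theorem: T(n) = Θ(f(n) · log n) = Θ(n^3 log n).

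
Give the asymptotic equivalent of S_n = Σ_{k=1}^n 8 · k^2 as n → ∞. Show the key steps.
S_n ~ 8 · n^3 / 3

By integral comparison (Euler-Maclaurin), Σ_{k=1}^n 8 · k^2 = 8 · ∫_0^n x^2 dx + O(n^2) = 8 · n^3/3 + O(n^2). (Equivalently, Faulhaber's formula gives the same leading term.)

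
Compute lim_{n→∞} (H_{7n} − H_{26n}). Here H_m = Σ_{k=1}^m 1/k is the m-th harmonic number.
lim = ln(7/26)

Euler-Maclaurin gives H_m = ln m + γ + 1/(2m) + O(1/m^2). The γ and O(1/m) terms cancel in the difference:
  H_{7n} − H_{26n} = ln(7n) − ln(26n) + O(1/n) = ln(7/26) + O(1/n).
Hence the limit is ln(7/26).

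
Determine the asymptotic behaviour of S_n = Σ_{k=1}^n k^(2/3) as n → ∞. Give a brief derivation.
S_n ~ (3/5) · n^(5/3)

Integral comparison: Σ_{k=1}^n k^(2/3) = ∫_0^n x^(2/3) dx + O(n^(2/3)). The integral is n^(1 + 2/3) / (1 + 2/3) = n^((2+3)/3) / ((2+3)/3) = (3/5) · n^(5/3).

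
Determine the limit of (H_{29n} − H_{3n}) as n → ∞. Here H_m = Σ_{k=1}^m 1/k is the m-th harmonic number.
lim = ln(29/3)

Euler-Maclaurin gives H_m = ln m + γ + 1/(2m) + O(1/m^2). The γ and O(1/m) terms cancel in the difference:
  H_{29n} − H_{3n} = ln(29n) − ln(3n) + O(1/n) = ln(29/3) + O(1/n).
Hence the limit is ln(29/3).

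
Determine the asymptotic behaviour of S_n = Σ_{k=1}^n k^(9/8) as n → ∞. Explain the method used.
S_n ~ (8/17) · n^(17/8)

Integral comparison: Σ_{k=1}^n k^(9/8) = ∫_0^n x^(9/8) dx + O(n^(9/8)). The integral is n^(1 + 9/8) / (1 + 9/8) = n^((9+8)/8) / ((9+8)/8) = (8/17) · n^(17/8).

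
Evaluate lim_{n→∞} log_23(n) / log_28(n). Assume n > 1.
lim = ln(28) / ln(23) = log_23(28)

Change of base: log_23(n) = ln n / ln 23 and log_28(n) = ln n / ln 28. The ratio is (ln n / ln 23) · (ln 28 / ln n) = ln 28 / ln 23, a constant independent of n. So the limit is ln 28 / ln 23 = log_23(28).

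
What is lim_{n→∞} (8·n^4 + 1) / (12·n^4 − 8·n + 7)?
lim = 8/12 = 2/3

For large n the leading n^4 terms dominate both numerator and denominator. Dividing top and bottom by n^4, every other term tends to 0, leaving 8/12 = 2/3.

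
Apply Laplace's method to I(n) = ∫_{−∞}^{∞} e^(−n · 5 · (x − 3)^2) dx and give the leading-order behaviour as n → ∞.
I(n) = sqrt(π/(5n))

Here φ(x) = 5 · (x − 3)^2 has its unique minimum at x* = 3 with φ(x*) = 0 and φ''(x*) = 10. Laplace's method gives
  I(n) ~ e^(−n φ(x*)) · sqrt(2π / (n · φ''(x*))) = sqrt(2π / (10n)) = sqrt(π/(5n)).
This is exact: substituting u = (x − 3)·sqrt(5n) gives I(n) = (1/sqrt(5n)) ∫_{−∞}^{∞} e^(−u^2) du = sqrt(π/(5n)).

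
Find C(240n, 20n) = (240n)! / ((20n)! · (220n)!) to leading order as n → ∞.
C(240n, 20n) ~ (8916100448256/285311670611)^(20n) · sqrt(6/(11π·20n))

Write N = 20n. Apply Stirling to each factorial:
  (12N)! ~ sqrt(2π·12N) · (12N/e)^(12N),
  N! ~ sqrt(2π N) · (N/e)^N,
  (11N)! ~ sqrt(2π·11N) · (11N/e)^(11N).
The exponential factors combine to (12N)^(12N) / (N^N · (11N)^(11N)) = 12^(12N)/11^(11N) = (12^12/11^11)^N = (8916100448256/285311670611)^N.
The square-root prefactors combine to sqrt(2π·12N) / (sqrt(2π N)·sqrt(2π·11N)) = sqrt(12 / (2π·11·N)) = sqrt(6/(11π·20n)).
Substituting N = 20n: C(240n, 20n) ~ (8916100448256/285311670611)^(20n) · sqrt(6/(11π·20n)).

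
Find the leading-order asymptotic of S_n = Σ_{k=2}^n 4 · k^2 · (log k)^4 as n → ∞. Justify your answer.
S_n ~ 4 · n^3 · (log n)^4 / 3

By integral comparison, S_n = ∫_1^n 4 · x^2 · (log x)^4 dx + O(n^2 · (log n)^4). For the integral, the leading term of ∫_1^n x^2 (log x)^4 dx is n^3/3 · (log n)^4 (by repeated integration by parts; each step lowers the log-exponent and produces a relatively O(1/log n) correction). Hence S_n ~ 4 · n^3 · (log n)^4 / 3.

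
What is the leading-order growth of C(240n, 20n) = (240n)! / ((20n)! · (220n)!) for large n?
C(240n, 20n) ~ (8916100448256/285311670611)^(20n) · sqrt(6/(11π·20n))

Write N = 20n. Apply Stirling to each factorial:
  (12N)! ~ sqrt(2π·12N) · (12N/e)^(12N),
  N! ~ sqrt(2π N) · (N/e)^N,
  (11N)! ~ sqrt(2π·11N) · (11N/e)^(11N).
The exponential factors combine to (12N)^(12N) / (N^N · (11N)^(11N)) = 12^(12N)/11^(11N) = (12^12/11^11)^N = (8916100448256/285311670611)^N.
The square-root prefactors combine to sqrt(2π·12N) / (sqrt(2π N)·sqrt(2π·11N)) = sqrt(12 / (2π·11·N)) = sqrt(6/(11π·20n)).
Substituting N = 20n: C(240n, 20n) ~ (8916100448256/285311670611)^(20n) · sqrt(6/(11π·20n)).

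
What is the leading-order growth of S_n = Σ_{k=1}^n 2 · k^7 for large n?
S_n ~ n^8 / 4

By integral comparison (Euler-Maclaurin), Σ_{k=1}^n 2 · k^7 = 2 · ∫_0^n x^7 dx + O(n^7) = 2 · n^8/8 = n^8 / 4 + O(n^7). (Equivalently, Faulhaber's formula gives the same leading term.)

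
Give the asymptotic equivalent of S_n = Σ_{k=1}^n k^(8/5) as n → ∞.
S_n ~ (5/13) · n^(13/5)

Integral comparison: Σ_{k=1}^n k^(8/5) = ∫_0^n x^(8/5) dx + O(n^(8/5)). The integral is n^(1 + 8/5) / (1 + 8/5) = n^((8+5)/5) / ((8+5)/5) = (5/13) · n^(13/5).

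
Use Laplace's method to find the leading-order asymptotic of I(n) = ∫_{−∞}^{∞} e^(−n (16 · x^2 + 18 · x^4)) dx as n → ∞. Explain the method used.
I(n) ~ sqrt(π/(16n))

φ(x) = 16 · x^2 + 18 · x^4 has its unique global minimum at x* = 0 (since φ'(x) = 32x + 72x^3 = 0 only at x = 0 for real x with both coefficients positive, and φ → ∞ as |x| → ∞). At x* = 0, φ(0) = 0 and φ''(0) = 32. Laplace's method then gives
  I(n) ~ sqrt(2π / (n · φ''(0))) · e^(−n φ(0)) = sqrt(2π / (32n)) = sqrt(π/(16n)).
The 18 · x^4 term contributes only at subleading order (an O(1/n) relative correction).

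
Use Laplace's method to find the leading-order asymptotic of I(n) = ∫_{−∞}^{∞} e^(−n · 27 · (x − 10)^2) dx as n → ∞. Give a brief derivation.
I(n) = sqrt(π/(27n))

Here φ(x) = 27 · (x − 10)^2 has its unique minimum at x* = 10 with φ(x*) = 0 and φ''(x*) = 54. Laplace's method gives
  I(n) ~ e^(−n φ(x*)) · sqrt(2π / (n · φ''(x*))) = sqrt(2π / (54n)) = sqrt(π/(27n)).
This is exact: substituting u = (x − 10)·sqrt(27n) gives I(n) = (1/sqrt(27n)) ∫_{−∞}^{∞} e^(−u^2) du = sqrt(π/(27n)).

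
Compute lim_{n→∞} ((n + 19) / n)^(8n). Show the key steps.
lim = e^152

Rewrite as (1 + 19/n)^(8n). By the standard limit (1 + x/n)^n → e^x, we have (1 + 19/n)^n → e^19, and raising to the 8th power gives e^152.
More precisely, ln[(1 + 19/n)^(8n)] = 8n · ln(1 + 19/n) = 8n · (19/n + O(1/n^2)) = 152 + O(1/n) → 152.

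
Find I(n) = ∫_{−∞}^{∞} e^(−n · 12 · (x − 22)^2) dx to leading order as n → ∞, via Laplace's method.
I(n) = sqrt(π/(12n))

Here φ(x) = 12 · (x − 22)^2 has its unique minimum at x* = 22 with φ(x*) = 0 and φ''(x*) = 24. Laplace's method gives
  I(n) ~ e^(−n φ(x*)) · sqrt(2π / (n · φ''(x*))) = sqrt(2π / (24n)) = sqrt(π/(12n)).
This is exact: substituting u = (x − 22)·sqrt(12n) gives I(n) = (1/sqrt(12n)) ∫_{−∞}^{∞} e^(−u^2) du = sqrt(π/(12n)).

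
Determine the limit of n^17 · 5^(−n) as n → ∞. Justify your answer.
lim = 0

Exponentials with base > 1 dominate every fixed polynomial: for any fixed c, n^c / 5^n → 0 as n → ∞ (e.g. by the ratio test, or by writing 5^n = e^(n ln 5) and noting e^(n ln 5) / n^c → ∞). Hence n^17 · 5^(−n) = n^17 / 5^n → 0.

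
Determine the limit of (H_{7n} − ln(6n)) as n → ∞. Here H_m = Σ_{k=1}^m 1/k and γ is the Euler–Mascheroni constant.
lim = ln(7/6) + γ

By Euler-Maclaurin, H_m = ln m + γ + O(1/m). So
  H_{7n} − ln(6n) = ln(7n) + γ − ln(6n) + O(1/n)
                       = ln(7/6) + γ + O(1/n).
Hence the limit is ln(7/6) + γ.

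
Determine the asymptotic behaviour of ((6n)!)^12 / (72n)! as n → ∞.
((6n)!)^12/(72n)! ~ ((2π·6n)^(11/2) / sqrt(12)) · 12^(−12·6n)  →  0

Write N = 6n. Stirling: N! ~ sqrt(2π N)(N/e)^N and (12N)! ~ sqrt(2π·12N)·(12N/e)^(12N).
  (N!)^12/(12N)! ~ (2π N)^(12/2) (N/e)^(12N) / [sqrt(2π·12N) (12N/e)^(12N)]
     = (2π N)^(12/2) / sqrt(2π·12N) · (N/(12N))^(12N)
     = (2π N)^((12−1)/2) / sqrt(12) · 12^(−12N).
Since 12^12 > 1, the factor 12^(−12N) decays exponentially, so the ratio → 0. Substituting N = 6n gives the stated form.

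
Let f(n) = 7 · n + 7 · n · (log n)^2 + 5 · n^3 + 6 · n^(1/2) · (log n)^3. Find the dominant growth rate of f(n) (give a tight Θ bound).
f(n) ∈ Θ(n^3)

Compare the terms by growth order. For large n, n^a · (log n)^b dominates n^a' · (log n)^b' iff a > a', or (a = a' and b > b'). Ranking the 4 terms shows the dominant one is 5 · n^3. Hence f(n) ∈ Θ(n^3).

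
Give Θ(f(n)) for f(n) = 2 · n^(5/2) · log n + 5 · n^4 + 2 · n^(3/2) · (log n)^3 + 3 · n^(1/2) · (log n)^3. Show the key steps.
f(n) ∈ Θ(n^4)

Compare the terms by growth order. For large n, n^a · (log n)^b dominates n^a' · (log n)^b' iff a > a', or (a = a' and b > b'). Ranking the 4 terms shows the dominant one is 5 · n^4. Hence f(n) ∈ Θ(n^4).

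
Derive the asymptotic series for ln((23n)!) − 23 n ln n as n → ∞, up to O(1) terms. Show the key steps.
ln((23n)!) − 23 n ln n = 23(ln 23 − 1) n + (1/2) ln(2π·23n) + O(1/n)

Stirling: ln((23n)!) = 23n ln(23n) − 23n + (1/2) ln(2π·23n) + O(1/n).
Since 23n ln(23n) = 23n ln n + 23n ln 23, subtracting 23n ln n cancels the n ln n term exactly. What remains is 23(ln 23 − 1) n + (1/2) ln(2π·23n) + O(1/n).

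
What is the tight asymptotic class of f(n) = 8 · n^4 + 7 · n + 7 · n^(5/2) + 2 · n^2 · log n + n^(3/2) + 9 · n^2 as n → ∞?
f(n) ∈ Θ(n^4)

Compare the terms by growth order. For large n, n^a · (log n)^b dominates n^a' · (log n)^b' iff a > a', or (a = a' and b > b'). Ranking the 6 terms shows the dominant one is 8 · n^4. Hence f(n) ∈ Θ(n^4).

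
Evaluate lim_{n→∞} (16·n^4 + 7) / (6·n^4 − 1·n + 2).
lim = 16/6 = 8/3

For large n the leading n^4 terms dominate both numerator and denominator. Dividing top and bottom by n^4, every other term tends to 0, leaving 16/6 = 8/3.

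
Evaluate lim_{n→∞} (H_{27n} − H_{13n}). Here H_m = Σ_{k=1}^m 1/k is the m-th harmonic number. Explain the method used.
lim = ln(27/13)

Euler-Maclaurin gives H_m = ln m + γ + 1/(2m) + O(1/m^2). The γ and O(1/m) terms cancel in the difference:
  H_{27n} − H_{13n} = ln(27n) − ln(13n) + O(1/n) = ln(27/13) + O(1/n).
Hence the limit is ln(27/13).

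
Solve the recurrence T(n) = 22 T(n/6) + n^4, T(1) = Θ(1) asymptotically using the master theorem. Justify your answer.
T(n) = Θ(n^4)

log_6 22 ≈ 1.725. f(n) = n^4 dominates n^(log_6 22) since 4 > 1.725, and the regularity condition a·f(n/b) = 22·(n/6)^4 = (22/1296)·n^4 ≤ c·f(n) holds with c = 22/1296 ≈ 0.017 < 1. So this is Case 3: T(n) = Θ(f(n)) = Θ(n^4).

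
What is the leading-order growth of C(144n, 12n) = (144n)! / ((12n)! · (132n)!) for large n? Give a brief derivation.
C(144n, 12n) ~ (8916100448256/285311670611)^(12n) · sqrt(6/(11π·12n))

Write N = 12n. Apply Stirling to each factorial:
  (12N)! ~ sqrt(2π·12N) · (12N/e)^(12N),
  N! ~ sqrt(2π N) · (N/e)^N,
  (11N)! ~ sqrt(2π·11N) · (11N/e)^(11N).
The exponential factors combine to (12N)^(12N) / (N^N · (11N)^(11N)) = 12^(12N)/11^(11N) = (12^12/11^11)^N = (8916100448256/285311670611)^N.
The square-root prefactors combine to sqrt(2π·12N) / (sqrt(2π N)·sqrt(2π·11N)) = sqrt(12 / (2π·11·N)) = sqrt(6/(11π·12n)).
Substituting N = 12n: C(144n, 12n) ~ (8916100448256/285311670611)^(12n) · sqrt(6/(11π·12n)).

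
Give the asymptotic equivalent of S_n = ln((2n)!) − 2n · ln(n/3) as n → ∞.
S_n ~ 2n · (ln 6 − 1) + O(ln n)

Stirling: ln((2n)!) = 2n ln(2n) − 2n + O(ln n).
  S_n = 2n ln(2n) − 2n − 2n ln(n/3) + O(ln n)
      = 2n ln(2n) − 2n ln n + 2n ln 3 − 2n + O(ln n)
      = 2n ln 2 + 2n ln 3 − 2n + O(ln n)
      = 2n (ln 6 − 1) + O(ln n).
Numerically ln(6) − 1 ≈ 0.7918.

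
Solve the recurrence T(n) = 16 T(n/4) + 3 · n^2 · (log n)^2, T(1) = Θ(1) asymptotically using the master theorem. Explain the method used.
T(n) = Θ(n^2 · (log n)^3)

Here log_4 16 = 2 and f(n) = 3 · n^2 · (log n)^2 = Θ(n^(log_4 16) · (log n)^2). This is the extended Case 2 of the master theorem (f matches the critical exponent up to log factors), giving T(n) = Θ(n^(log_4 16) · (log n)^(2+1)) = Θ(n^2 · (log n)^3).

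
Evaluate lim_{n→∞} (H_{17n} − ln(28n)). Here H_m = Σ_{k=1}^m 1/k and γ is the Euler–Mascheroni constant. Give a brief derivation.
lim = ln(17/28) + γ

By Euler-Maclaurin, H_m = ln m + γ + O(1/m). So
  H_{17n} − ln(28n) = ln(17n) + γ − ln(28n) + O(1/n)
                       = ln(17/28) + γ + O(1/n).
Hence the limit is ln(17/28) + γ.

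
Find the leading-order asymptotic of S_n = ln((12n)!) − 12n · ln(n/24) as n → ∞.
S_n ~ 12n · (ln 288 − 1) + O(ln n)

Stirling: ln((12n)!) = 12n ln(12n) − 12n + O(ln n).
  S_n = 12n ln(12n) − 12n − 12n ln(n/24) + O(ln n)
      = 12n ln(12n) − 12n ln n + 12n ln 24 − 12n + O(ln n)
      = 12n ln 12 + 12n ln 24 − 12n + O(ln n)
      = 12n (ln 288 − 1) + O(ln n).
Numerically ln(288) − 1 ≈ 4.6630.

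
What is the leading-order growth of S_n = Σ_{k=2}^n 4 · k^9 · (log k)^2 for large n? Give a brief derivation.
S_n ~ 2 · n^10 · (log n)^2 / 5

By integral comparison, S_n = ∫_1^n 4 · x^9 · (log x)^2 dx + O(n^9 · (log n)^2). For the integral, the leading term of ∫_1^n x^9 (log x)^2 dx is n^10/10 · (log n)^2 (by repeated integration by parts; each step lowers the log-exponent and produces a relatively O(1/log n) correction). Hence S_n ~ 2 · n^10 · (log n)^2 / 5.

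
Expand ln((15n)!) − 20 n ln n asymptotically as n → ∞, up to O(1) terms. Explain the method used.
ln((15n)!) − 20 n ln n = −5 n ln n + 15(ln 15 − 1) n + (1/2) ln(2π·15n) + O(1/n)

Stirling: ln((15n)!) = 15n ln(15n) − 15n + (1/2) ln(2π·15n) + O(1/n).
Expand 15n ln(15n) = 15n (ln n + ln 15) = 15n ln n + 15n ln 15.
Subtract 20n ln n: leading term is (15 − 20) n ln n = −5 n ln n. The next term is 15n ln 15 − 15n = 15(ln 15 − 1) n. Then the (1/2) ln(2π·15n) correction.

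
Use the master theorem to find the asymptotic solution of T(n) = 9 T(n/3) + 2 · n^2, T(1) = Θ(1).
T(n) = Θ(n^2 log n)

log_3 9 = 2, and f(n) = 2 · n^2 = Θ(n^(log_3 9)). This is Case 2 of the master theorem: T(n) = Θ(f(n) · log n) = Θ(n^2 log n).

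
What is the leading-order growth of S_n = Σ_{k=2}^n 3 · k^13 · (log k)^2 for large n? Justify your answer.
S_n ~ 3 · n^14 · (log n)^2 / 14

By integral comparison, S_n = ∫_1^n 3 · x^13 · (log x)^2 dx + O(n^13 · (log n)^2). For the integral, the leading term of ∫_1^n x^13 (log x)^2 dx is n^14/14 · (log n)^2 (by repeated integration by parts; each step lowers the log-exponent and produces a relatively O(1/log n) correction). Hence S_n ~ 3 · n^14 · (log n)^2 / 14.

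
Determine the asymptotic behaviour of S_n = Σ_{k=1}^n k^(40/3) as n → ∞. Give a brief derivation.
S_n ~ (3/43) · n^(43/3)

Integral comparison: Σ_{k=1}^n k^(40/3) = ∫_0^n x^(40/3) dx + O(n^(40/3)). The integral is n^(1 + 40/3) / (1 + 40/3) = n^((40+3)/3) / ((40+3)/3) = (3/43) · n^(43/3).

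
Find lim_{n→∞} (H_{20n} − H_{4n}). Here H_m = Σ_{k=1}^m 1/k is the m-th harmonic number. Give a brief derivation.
lim = ln(20/4) = ln 5

Euler-Maclaurin gives H_m = ln m + γ + 1/(2m) + O(1/m^2). The γ and O(1/m) terms cancel in the difference:
  H_{20n} − H_{4n} = ln(20n) − ln(4n) + O(1/n) = ln(20/4) + O(1/n).
Hence the limit is ln(20/4) = ln 5.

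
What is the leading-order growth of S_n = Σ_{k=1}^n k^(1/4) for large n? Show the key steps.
S_n ~ (4/5) · n^(5/4)

Integral comparison: Σ_{k=1}^n k^(1/4) = ∫_0^n x^(1/4) dx + O(n^(1/4)). The integral is n^(1 + 1/4) / (1 + 1/4) = n^((1+4)/4) / ((1+4)/4) = (4/5) · n^(5/4).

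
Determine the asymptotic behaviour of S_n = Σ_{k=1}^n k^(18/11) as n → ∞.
S_n ~ (11/29) · n^(29/11)

Integral comparison: Σ_{k=1}^n k^(18/11) = ∫_0^n x^(18/11) dx + O(n^(18/11)). The integral is n^(1 + 18/11) / (1 + 18/11) = n^((18+11)/11) / ((18+11)/11) = (11/29) · n^(29/11).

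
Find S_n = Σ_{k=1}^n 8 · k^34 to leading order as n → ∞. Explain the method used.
S_n ~ 8 · n^35 / 35

By integral comparison (Euler-Maclaurin), Σ_{k=1}^n 8 · k^34 = 8 · ∫_0^n x^34 dx + O(n^34) = 8 · n^35/35 + O(n^34). (Equivalently, Faulhaber's formula gives the same leading term.)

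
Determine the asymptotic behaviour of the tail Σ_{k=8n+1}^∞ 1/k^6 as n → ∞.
Σ_{k>8n} 1/k^6 ~ 1/(5 · (8n)^5)

Compare to the integral: ∫_{8n}^∞ x^(−6) dx = [−x^(−5)/5]_{8n}^∞ = 1/((6−1)·(8n)^5). Euler-Maclaurin then gives
  Σ_{k>8n} 1/k^6 = ∫_{8n}^∞ dx/x^6 − 1/(2·(8n)^6) + O(1/(8n)^7).
(Equivalently this is ζ(6) − Σ_{k≤8n} 1/k^6.)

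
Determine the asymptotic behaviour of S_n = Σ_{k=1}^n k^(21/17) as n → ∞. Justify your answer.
S_n ~ (17/38) · n^(38/17)

Integral comparison: Σ_{k=1}^n k^(21/17) = ∫_0^n x^(21/17) dx + O(n^(21/17)). The integral is n^(1 + 21/17) / (1 + 21/17) = n^((21+17)/17) / ((21+17)/17) = (17/38) · n^(38/17).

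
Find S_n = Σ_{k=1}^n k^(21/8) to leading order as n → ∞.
S_n ~ (8/29) · n^(29/8)

Integral comparison: Σ_{k=1}^n k^(21/8) = ∫_0^n x^(21/8) dx + O(n^(21/8)). The integral is n^(1 + 21/8) / (1 + 21/8) = n^((21+8)/8) / ((21+8)/8) = (8/29) · n^(29/8).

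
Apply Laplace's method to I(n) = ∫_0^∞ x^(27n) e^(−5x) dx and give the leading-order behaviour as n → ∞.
I(n) ~ (sqrt(2π·27n) / 5) · (27n/(5e))^(27n)

Write the integrand as exp(27n ln x − 5x) and set f(x) = 27n ln x − 5x. Then f'(x) = 27n/x − 5 = 0 at x* = 27n/5, and f''(x*) = −27n/x*^2 = −5^2/(27n). Laplace's method (interior maximum) gives
  I(n) ~ e^(f(x*)) · sqrt(2π / |f''(x*)|)
        = exp(27n ln(27n/5) − 27n) · sqrt(2π · 27n / 5^2)
        = (27n/5)^(27n) e^(−27n) · sqrt(2π·27n) / 5
        = (sqrt(2π·27n) / 5) · (27n/(5e))^(27n).
This matches Γ(27n+1)/5^(27n+1) with Stirling applied to Γ.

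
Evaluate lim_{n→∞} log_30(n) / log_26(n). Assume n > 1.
lim = ln(26) / ln(30) = log_30(26)

Change of base: log_30(n) = ln n / ln 30 and log_26(n) = ln n / ln 26. The ratio is (ln n / ln 30) · (ln 26 / ln n) = ln 26 / ln 30, a constant independent of n. So the limit is ln 26 / ln 30 = log_30(26).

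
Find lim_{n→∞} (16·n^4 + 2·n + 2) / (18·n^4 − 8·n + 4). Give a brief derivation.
lim = 16/18 = 8/9

For large n the leading n^4 terms dominate both numerator and denominator. Dividing top and bottom by n^4, every other term tends to 0, leaving 16/18 = 8/9.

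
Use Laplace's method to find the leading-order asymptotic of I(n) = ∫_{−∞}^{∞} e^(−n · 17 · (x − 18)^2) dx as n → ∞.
I(n) = sqrt(π/(17n))

Here φ(x) = 17 · (x − 18)^2 has its unique minimum at x* = 18 with φ(x*) = 0 and φ''(x*) = 34. Laplace's method gives
  I(n) ~ e^(−n φ(x*)) · sqrt(2π / (n · φ''(x*))) = sqrt(2π / (34n)) = sqrt(π/(17n)).
This is exact: substituting u = (x − 18)·sqrt(17n) gives I(n) = (1/sqrt(17n)) ∫_{−∞}^{∞} e^(−u^2) du = sqrt(π/(17n)).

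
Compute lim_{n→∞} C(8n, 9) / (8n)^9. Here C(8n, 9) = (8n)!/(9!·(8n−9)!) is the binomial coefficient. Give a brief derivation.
lim = 1/9! = 1/362880

With N = 8n → ∞: C(N, 9) / N^9 = [N(N−1)…(N−8)] / (9! · N^9) = (1/9!) · 1 · (1 − 1/(8n)) · … · (1 − 8/(8n)). Each factor → 1 as N → ∞, so the limit is 1/9! = 1/362880.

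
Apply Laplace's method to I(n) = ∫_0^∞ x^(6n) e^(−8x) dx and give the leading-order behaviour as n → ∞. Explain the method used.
I(n) ~ (sqrt(2π·6n) / 8) · (6n/(8e))^(6n)

Write the integrand as exp(6n ln x − 8x) and set f(x) = 6n ln x − 8x. Then f'(x) = 6n/x − 8 = 0 at x* = 6n/8, and f''(x*) = −6n/x*^2 = −8^2/(6n). Laplace's method (interior maximum) gives
  I(n) ~ e^(f(x*)) · sqrt(2π / |f''(x*)|)
        = exp(6n ln(6n/8) − 6n) · sqrt(2π · 6n / 8^2)
        = (6n/8)^(6n) e^(−6n) · sqrt(2π·6n) / 8
        = (sqrt(2π·6n) / 8) · (6n/(8e))^(6n).
This matches Γ(6n+1)/8^(6n+1) with Stirling applied to Γ.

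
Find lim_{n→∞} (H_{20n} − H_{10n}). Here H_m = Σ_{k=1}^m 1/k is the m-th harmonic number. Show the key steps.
lim = ln(20/10) = ln 2

Euler-Maclaurin gives H_m = ln m + γ + 1/(2m) + O(1/m^2). The γ and O(1/m) terms cancel in the difference:
  H_{20n} − H_{10n} = ln(20n) − ln(10n) + O(1/n) = ln(20/10) + O(1/n).
Hence the limit is ln(20/10) = ln 2.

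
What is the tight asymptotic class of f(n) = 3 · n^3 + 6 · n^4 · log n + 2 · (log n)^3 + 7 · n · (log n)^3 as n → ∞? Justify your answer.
f(n) ∈ Θ(n^4 · log n)

Compare the terms by growth order. For large n, n^a · (log n)^b dominates n^a' · (log n)^b' iff a > a', or (a = a' and b > b'). Ranking the 4 terms shows the dominant one is 6 · n^4 · log n. Hence f(n) ∈ Θ(n^4 · log n).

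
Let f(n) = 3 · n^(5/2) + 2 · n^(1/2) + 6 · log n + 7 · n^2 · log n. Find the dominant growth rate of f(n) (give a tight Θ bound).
f(n) ∈ Θ(n^(5/2))

Compare the terms by growth order. For large n, n^a · (log n)^b dominates n^a' · (log n)^b' iff a > a', or (a = a' and b > b'). Ranking the 4 terms shows the dominant one is 3 · n^(5/2). Hence f(n) ∈ Θ(n^(5/2)).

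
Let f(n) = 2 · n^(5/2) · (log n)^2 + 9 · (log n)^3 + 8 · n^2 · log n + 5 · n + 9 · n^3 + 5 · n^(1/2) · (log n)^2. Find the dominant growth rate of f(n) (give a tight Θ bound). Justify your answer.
f(n) ∈ Θ(n^3)

Compare the terms by growth order. For large n, n^a · (log n)^b dominates n^a' · (log n)^b' iff a > a', or (a = a' and b > b'). Ranking the 6 terms shows the dominant one is 9 · n^3. Hence f(n) ∈ Θ(n^3).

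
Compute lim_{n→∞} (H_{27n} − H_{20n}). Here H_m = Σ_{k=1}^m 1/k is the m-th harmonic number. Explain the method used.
lim = ln(27/20)

Euler-Maclaurin gives H_m = ln m + γ + 1/(2m) + O(1/m^2). The γ and O(1/m) terms cancel in the difference:
  H_{27n} − H_{20n} = ln(27n) − ln(20n) + O(1/n) = ln(27/20) + O(1/n).
Hence the limit is ln(27/20).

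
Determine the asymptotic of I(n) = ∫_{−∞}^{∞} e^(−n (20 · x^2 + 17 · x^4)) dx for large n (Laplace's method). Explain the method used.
I(n) ~ sqrt(π/(20n))

φ(x) = 20 · x^2 + 17 · x^4 has its unique global minimum at x* = 0 (since φ'(x) = 40x + 68x^3 = 0 only at x = 0 for real x with both coefficients positive, and φ → ∞ as |x| → ∞). At x* = 0, φ(0) = 0 and φ''(0) = 40. Laplace's method then gives
  I(n) ~ sqrt(2π / (n · φ''(0))) · e^(−n φ(0)) = sqrt(2π / (40n)) = sqrt(π/(20n)).
The 17 · x^4 term contributes only at subleading order (an O(1/n) relative correction).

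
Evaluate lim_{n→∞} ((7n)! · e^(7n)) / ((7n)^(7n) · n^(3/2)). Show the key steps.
lim = 0

Stirling: (7n)! ~ sqrt(2π·7n) · (7n/e)^(7n). Hence
  (7n)! · e^(7n) / (7n)^(7n) ~ sqrt(2π·7n).
Dividing by n^(3/2): sqrt(2π·7n) / n^(3/2) = sqrt(2π·7) · n^((1−3)/2), so the expression behaves like sqrt(2π·7) · n^((1−3)/2) → 0.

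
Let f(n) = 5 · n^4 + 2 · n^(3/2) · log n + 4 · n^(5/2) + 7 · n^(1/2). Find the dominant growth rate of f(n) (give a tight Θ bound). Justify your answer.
f(n) ∈ Θ(n^4)

Compare the terms by growth order. For large n, n^a · (log n)^b dominates n^a' · (log n)^b' iff a > a', or (a = a' and b > b'). Ranking the 4 terms shows the dominant one is 5 · n^4. Hence f(n) ∈ Θ(n^4).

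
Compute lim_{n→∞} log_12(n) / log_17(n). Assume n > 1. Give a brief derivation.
lim = ln(17) / ln(12) = log_12(17)

Change of base: log_12(n) = ln n / ln 12 and log_17(n) = ln n / ln 17. The ratio is (ln n / ln 12) · (ln 17 / ln n) = ln 17 / ln 12, a constant independent of n. So the limit is ln 17 / ln 12 = log_12(17).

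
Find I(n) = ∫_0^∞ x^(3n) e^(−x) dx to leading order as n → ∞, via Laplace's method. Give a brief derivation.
I(n) ~ sqrt(2π·3n) · (3n/e)^(3n)

Write the integrand as exp(3n ln x − x) and set f(x) = 3n ln x − x. Then f'(x) = 3n/x − 1 = 0 at x* = 3n, and f''(x*) = −3n/x*^2 = −1/(3n). Laplace's method (interior maximum) gives
  I(n) ~ e^(f(x*)) · sqrt(2π / |f''(x*)|)
        = exp(3n ln(3n) − 3n) · sqrt(2π · 3n)
        = (3n)^(3n) e^(−3n) · sqrt(2π·3n)
        = sqrt(2π·3n) · (3n/e)^(3n).
This matches Γ(3n+1) with Stirling applied to Γ.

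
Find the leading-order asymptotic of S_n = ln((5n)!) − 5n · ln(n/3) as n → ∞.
S_n ~ 5n · (ln 15 − 1) + O(ln n)

Stirling: ln((5n)!) = 5n ln(5n) − 5n + O(ln n).
  S_n = 5n ln(5n) − 5n − 5n ln(n/3) + O(ln n)
      = 5n ln(5n) − 5n ln n + 5n ln 3 − 5n + O(ln n)
      = 5n ln 5 + 5n ln 3 − 5n + O(ln n)
      = 5n (ln 15 − 1) + O(ln n).
Numerically ln(15) − 1 ≈ 1.7081.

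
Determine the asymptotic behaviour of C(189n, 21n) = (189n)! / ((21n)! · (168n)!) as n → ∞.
C(189n, 21n) ~ (387420489/16777216)^(21n) · sqrt(9/(16π·21n))

Write N = 21n. Apply Stirling to each factorial:
  (9N)! ~ sqrt(2π·9N) · (9N/e)^(9N),
  N! ~ sqrt(2π N) · (N/e)^N,
  (8N)! ~ sqrt(2π·8N) · (8N/e)^(8N).
The exponential factors combine to (9N)^(9N) / (N^N · (8N)^(8N)) = 9^(9N)/8^(8N) = (9^9/8^8)^N = (387420489/16777216)^N.
The square-root prefactors combine to sqrt(2π·9N) / (sqrt(2π N)·sqrt(2π·8N)) = sqrt(9 / (2π·8·N)) = sqrt(9/(16π·21n)).
Substituting N = 21n: C(189n, 21n) ~ (387420489/16777216)^(21n) · sqrt(9/(16π·21n)).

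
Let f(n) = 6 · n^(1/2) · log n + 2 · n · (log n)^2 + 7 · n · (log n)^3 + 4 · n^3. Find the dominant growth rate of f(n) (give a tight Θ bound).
f(n) ∈ Θ(n^3)

Compare the terms by growth order. For large n, n^a · (log n)^b dominates n^a' · (log n)^b' iff a > a', or (a = a' and b > b'). Ranking the 4 terms shows the dominant one is 4 · n^3. Hence f(n) ∈ Θ(n^3).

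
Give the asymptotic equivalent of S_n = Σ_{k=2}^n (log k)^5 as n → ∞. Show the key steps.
S_n ~ n · (log n)^5

By integral comparison, S_n = ∫_1^n (log x)^5 dx + O((log n)^5). For the integral, the leading term of ∫_1^n (log x)^5 dx is n · (log n)^5 (by repeated integration by parts; each step lowers the log-exponent and produces a relatively O(1/log n) correction). Hence S_n ~ n · (log n)^5.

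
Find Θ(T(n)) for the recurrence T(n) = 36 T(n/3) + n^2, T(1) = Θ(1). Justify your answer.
T(n) = Θ(n^(log_3 36))

Master theorem: compare f(n) = n^2 to n^(log_3 36) where log_3 36 ≈ 3.262. Since 2 < log_3 36, we have f(n) = O(n^(log_3 36 − ε)) for some ε > 0 — Case 1. Hence T(n) = Θ(n^(log_3 36)).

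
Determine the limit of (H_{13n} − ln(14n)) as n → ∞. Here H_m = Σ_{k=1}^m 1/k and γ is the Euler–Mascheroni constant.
lim = ln(13/14) + γ

By Euler-Maclaurin, H_m = ln m + γ + O(1/m). So
  H_{13n} − ln(14n) = ln(13n) + γ − ln(14n) + O(1/n)
                       = ln(13/14) + γ + O(1/n).
Hence the limit is ln(13/14) + γ.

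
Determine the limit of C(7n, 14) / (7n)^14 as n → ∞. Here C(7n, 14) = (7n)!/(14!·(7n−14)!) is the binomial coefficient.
lim = 1/14! = 1/87178291200

With N = 7n → ∞: C(N, 14) / N^14 = [N(N−1)…(N−13)] / (14! · N^14) = (1/14!) · 1 · (1 − 1/(7n)) · … · (1 − 13/(7n)). Each factor → 1 as N → ∞, so the limit is 1/14! = 1/87178291200.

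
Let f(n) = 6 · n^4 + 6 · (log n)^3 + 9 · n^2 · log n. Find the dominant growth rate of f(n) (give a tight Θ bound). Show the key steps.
f(n) ∈ Θ(n^4)

Compare the terms by growth order. For large n, n^a · (log n)^b dominates n^a' · (log n)^b' iff a > a', or (a = a' and b > b'). Ranking the 3 terms shows the dominant one is 6 · n^4. Hence f(n) ∈ Θ(n^4).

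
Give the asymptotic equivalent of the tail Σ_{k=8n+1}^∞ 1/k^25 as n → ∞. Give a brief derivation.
Σ_{k>8n} 1/k^25 ~ 1/(24 · (8n)^24)

Compare to the integral: ∫_{8n}^∞ x^(−25) dx = [−x^(−24)/24]_{8n}^∞ = 1/((25−1)·(8n)^24). Euler-Maclaurin then gives
  Σ_{k>8n} 1/k^25 = ∫_{8n}^∞ dx/x^25 − 1/(2·(8n)^25) + O(1/(8n)^26).
(Equivalently this is ζ(25) − Σ_{k≤8n} 1/k^25.)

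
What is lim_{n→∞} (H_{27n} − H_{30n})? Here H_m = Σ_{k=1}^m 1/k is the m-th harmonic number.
lim = ln(27/30) = ln(9/10)

Euler-Maclaurin gives H_m = ln m + γ + 1/(2m) + O(1/m^2). The γ and O(1/m) terms cancel in the difference:
  H_{27n} − H_{30n} = ln(27n) − ln(30n) + O(1/n) = ln(27/30) + O(1/n).
Hence the limit is ln(27/30) = ln(9/10).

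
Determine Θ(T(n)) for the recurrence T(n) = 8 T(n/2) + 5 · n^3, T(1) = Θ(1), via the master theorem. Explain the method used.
T(n) = Θ(n^3 log n)

log_2 8 = 3, and f(n) = 5 · n^3 = Θ(n^(log_2 8)). This is Case 2 of the master theorem: T(n) = Θ(f(n) · log n) = Θ(n^3 log n).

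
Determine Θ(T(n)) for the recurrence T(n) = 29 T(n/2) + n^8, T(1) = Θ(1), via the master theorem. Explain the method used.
T(n) = Θ(n^8)

log_2 29 ≈ 4.858. f(n) = n^8 dominates n^(log_2 29) since 8 > 4.858, and the regularity condition a·f(n/b) = 29·(n/2)^8 = (29/256)·n^8 ≤ c·f(n) holds with c = 29/256 ≈ 0.113 < 1. So this is Case 3: T(n) = Θ(f(n)) = Θ(n^8).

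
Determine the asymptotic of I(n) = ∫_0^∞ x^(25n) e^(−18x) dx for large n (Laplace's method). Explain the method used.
I(n) ~ (sqrt(2π·25n) / 18) · (25n/(18e))^(25n)

Write the integrand as exp(25n ln x − 18x) and set f(x) = 25n ln x − 18x. Then f'(x) = 25n/x − 18 = 0 at x* = 25n/18, and f''(x*) = −25n/x*^2 = −18^2/(25n). Laplace's method (interior maximum) gives
  I(n) ~ e^(f(x*)) · sqrt(2π / |f''(x*)|)
        = exp(25n ln(25n/18) − 25n) · sqrt(2π · 25n / 18^2)
        = (25n/18)^(25n) e^(−25n) · sqrt(2π·25n) / 18
        = (sqrt(2π·25n) / 18) · (25n/(18e))^(25n).
This matches Γ(25n+1)/18^(25n+1) with Stirling applied to Γ.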